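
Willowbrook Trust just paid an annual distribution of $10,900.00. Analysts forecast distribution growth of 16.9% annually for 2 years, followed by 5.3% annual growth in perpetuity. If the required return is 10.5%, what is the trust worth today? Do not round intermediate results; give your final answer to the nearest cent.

$270764.08

D_1 = 12742.10000
D_2 = 14895.51490
Terminal value at year 2: TV = D_2×(1+g_2)/(r−g_2) = 15684.97719/0.052 = 301634.17673
P_0 = D_1/(1+r)^1 + D_2/(1+r)^2 + TV/(1+r)^2
    = 11531.31222 + 12199.18912 + 247033.57976 = 270764.08110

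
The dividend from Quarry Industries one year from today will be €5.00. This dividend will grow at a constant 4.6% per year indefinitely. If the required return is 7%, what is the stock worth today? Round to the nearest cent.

Growing perpetuity: P = D₁ / (r − g) = €5.0000 / (0.07 − 0.046) = €208.33

€208.33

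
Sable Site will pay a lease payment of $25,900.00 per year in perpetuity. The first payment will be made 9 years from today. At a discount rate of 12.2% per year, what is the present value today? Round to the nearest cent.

$84527.32

Value at end of year 8: C / r = $25,900.00 / 0.122 = $212,295.0820
Discount to today: PV = $212,295.0820 / (1 + 0.122)^8 = $212,295.0820 / 2.511556 = $84,527.32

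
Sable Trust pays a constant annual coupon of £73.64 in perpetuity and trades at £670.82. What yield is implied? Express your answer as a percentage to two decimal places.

10.98%

P = C/r ⇒ r = C/P = £73.64/£670.82 = 0.109776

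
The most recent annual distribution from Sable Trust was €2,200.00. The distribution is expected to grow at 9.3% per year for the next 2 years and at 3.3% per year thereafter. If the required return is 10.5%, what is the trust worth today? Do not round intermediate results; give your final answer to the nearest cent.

€35210.65

D_1 = 2404.60000
D_2 = 2628.22780
Terminal value at year 2: TV = D_2×(1+g_2)/(r−g_2) = 2714.95932/0.072 = 37707.76830
P_0 = D_1/(1+r)^1 + D_2/(1+r)^2 + TV/(1+r)^2
    = 2176.10860 + 2152.47665 + 30882.06081 = 35210.64605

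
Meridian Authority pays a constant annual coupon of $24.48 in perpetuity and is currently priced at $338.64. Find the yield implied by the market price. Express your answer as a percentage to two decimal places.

7.23%

P = C/r ⇒ r = C/P = $24.48/$338.64 = 0.072289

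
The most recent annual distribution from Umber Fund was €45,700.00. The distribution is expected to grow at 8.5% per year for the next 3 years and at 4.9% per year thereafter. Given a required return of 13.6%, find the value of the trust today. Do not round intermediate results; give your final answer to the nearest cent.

€605248.68

D_1 = 49584.50000
D_2 = 53799.18250
D_3 = 58372.11301
Terminal value at year 3: TV = D_3×(1+g_2)/(r−g_2) = 61232.34655/0.087 = 703820.07529
P_0 = D_1/(1+r)^1 + D_2/(1+r)^2 + D_3/(1+r)^3 + TV/(1+r)^3
    = 43648.32746 + 41688.76347 + 39817.17285 + 480094.41752 = 605248.68131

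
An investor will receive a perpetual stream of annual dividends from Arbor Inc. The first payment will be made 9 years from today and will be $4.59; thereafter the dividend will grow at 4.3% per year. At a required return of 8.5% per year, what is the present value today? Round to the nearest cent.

Value at end of year 8: C₁ / (r − g) = $4.59 / (0.085 − 0.043) = $109.2857
Discount to today: PV = $109.2857 / (1 + 0.085)^8 = $109.2857 / 1.920604 = $56.90

$56.90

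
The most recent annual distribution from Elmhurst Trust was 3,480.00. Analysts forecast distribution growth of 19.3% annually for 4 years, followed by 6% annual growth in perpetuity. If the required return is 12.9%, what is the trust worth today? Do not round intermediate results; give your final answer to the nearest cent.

D_1 = 4151.64000
D_2 = 4952.90652
D_3 = 5908.81748
D_4 = 7049.21925
Terminal value at year 4: TV = D_4×(1+g_2)/(r−g_2) = 7472.17241/0.069 = 108292.35372
P_0 = D_1/(1+r)^1 + D_2/(1+r)^2 + D_3/(1+r)^3 + D_4/(1+r)^4 + TV/(1+r)^4
    = 3677.27192 + 3885.72666 + 4105.99815 + 4338.75624 + 66653.35668 = 82661.10965

82661.11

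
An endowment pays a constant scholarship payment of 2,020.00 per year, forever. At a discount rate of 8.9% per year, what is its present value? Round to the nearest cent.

Level perpetuity: PV = C / r = 2,020.00 / 0.089 = 22,696.63

22696.63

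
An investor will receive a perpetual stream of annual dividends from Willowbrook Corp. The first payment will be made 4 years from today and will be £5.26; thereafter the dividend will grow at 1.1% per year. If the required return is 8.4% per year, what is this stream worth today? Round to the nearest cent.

£56.57

Value at end of year 3: C₁ / (r − g) = £5.26 / (0.084 − 0.011) = £72.0548
Discount to today: PV = £72.0548 / (1 + 0.084)^3 = £72.0548 / 1.273761 = £56.57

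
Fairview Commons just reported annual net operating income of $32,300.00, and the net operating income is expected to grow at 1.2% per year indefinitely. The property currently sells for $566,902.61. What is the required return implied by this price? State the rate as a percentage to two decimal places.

6.97%

D₁ = $32,300.00 × 1.012 = $32,687.6000
P = D₁/(r − g) ⇒ r = D₁/P + g = $32,687.6000/$566,902.61 + 0.012 = 0.057660 + 0.012 = 0.069660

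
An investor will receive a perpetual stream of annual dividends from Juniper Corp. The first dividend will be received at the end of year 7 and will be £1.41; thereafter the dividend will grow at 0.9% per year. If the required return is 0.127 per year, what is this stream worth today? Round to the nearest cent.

£5.83

Value at end of year 6: C₁ / (r − g) = £1.41 / (0.127 − 0.009) = £11.9492
Discount to today: PV = £11.9492 / (1 + 0.127)^6 = £11.9492 / 2.049007 = £5.83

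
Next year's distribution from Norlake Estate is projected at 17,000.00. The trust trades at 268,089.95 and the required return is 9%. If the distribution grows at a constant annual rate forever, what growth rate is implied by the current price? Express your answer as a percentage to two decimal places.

P = D₁/(r−g) ⇒ g = r − D₁/P = 0.09 − 17,000.00/268,089.95 = 0.026588

2.66%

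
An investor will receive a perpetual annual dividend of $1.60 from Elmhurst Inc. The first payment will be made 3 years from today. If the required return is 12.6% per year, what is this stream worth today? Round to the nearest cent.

$10.02

Value at end of year 2: C / r = $1.60 / 0.126 = $12.6984
Discount to today: PV = $12.6984 / (1 + 0.126)^2 = $12.6984 / 1.267876 = $10.02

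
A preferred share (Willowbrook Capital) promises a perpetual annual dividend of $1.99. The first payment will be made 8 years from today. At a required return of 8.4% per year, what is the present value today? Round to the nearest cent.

$13.47

Value at end of year 7: C / r = $1.99 / 0.084 = $23.6905
Discount to today: PV = $23.6905 / (1 + 0.084)^7 = $23.6905 / 1.758754 = $13.47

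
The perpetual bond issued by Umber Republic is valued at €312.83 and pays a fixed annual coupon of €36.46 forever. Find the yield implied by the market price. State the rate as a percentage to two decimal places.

11.65%

P = C/r ⇒ r = C/P = €36.46/€312.83 = 0.116549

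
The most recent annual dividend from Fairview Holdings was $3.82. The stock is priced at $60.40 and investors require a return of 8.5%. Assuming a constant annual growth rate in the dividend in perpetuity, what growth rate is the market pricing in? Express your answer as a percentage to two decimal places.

2.05%

P = D₀(1+g)/(r−g) ⇒ P(r−g) = D₀(1+g) ⇒ g(P+D₀) = P·r − D₀
g = (P·r − D₀)/(P + D₀) = ($60.40×0.085 − $3.82) / ($60.40 + $3.82) = 0.020461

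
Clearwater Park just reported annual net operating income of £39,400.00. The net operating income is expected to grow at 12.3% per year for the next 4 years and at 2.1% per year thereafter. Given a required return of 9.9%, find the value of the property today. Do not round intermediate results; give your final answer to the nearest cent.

D_1 = 44246.20000
D_2 = 49688.48260
D_3 = 55800.16596
D_4 = 62663.58637
Terminal value at year 4: TV = D_4×(1+g_2)/(r−g_2) = 63979.52169/0.078 = 820250.27803
P_0 = D_1/(1+r)^1 + D_2/(1+r)^2 + D_3/(1+r)^3 + D_4/(1+r)^4 + TV/(1+r)^4
    = 40260.41856 + 41139.62697 + 42038.03557 + 42956.06365 + 562283.85875 = 728678.00350

£728678.00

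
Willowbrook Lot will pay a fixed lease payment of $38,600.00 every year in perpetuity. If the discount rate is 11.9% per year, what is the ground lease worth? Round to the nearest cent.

Level perpetuity: PV = C / r = $38,600.00 / 0.119 = $324,369.75

$324369.75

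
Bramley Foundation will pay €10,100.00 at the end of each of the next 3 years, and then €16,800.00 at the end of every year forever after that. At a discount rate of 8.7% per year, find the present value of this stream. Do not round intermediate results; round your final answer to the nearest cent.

€176052.68

PV of 3-year annuity: €10,100.00 × [1 − (1+0.087)^−3] / 0.087 = 25703.38959
Perpetuity value at year 3: €16,800.00 / 0.087 = 193103.44828
PV of perpetuity: 193103.44828 / (1+0.087)^3 = 150349.29529
Total PV = 25703.38959 + 150349.29529 = 176052.68488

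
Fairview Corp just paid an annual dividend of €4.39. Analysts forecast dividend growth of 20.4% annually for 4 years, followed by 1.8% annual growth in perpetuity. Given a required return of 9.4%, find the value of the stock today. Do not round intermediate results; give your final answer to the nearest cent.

D_1 = 5.28556
D_2 = 6.36381
D_3 = 7.66203
D_4 = 9.22509
Terminal value at year 4: TV = D_4×(1+g_2)/(r−g_2) = 9.39114/0.076 = 123.56761
P_0 = D_1/(1+r)^1 + D_2/(1+r)^2 + D_3/(1+r)^3 + D_4/(1+r)^4 + TV/(1+r)^4
    = 4.83141 + 5.31720 + 5.85183 + 6.44023 + 86.26515 = 108.70581

€108.71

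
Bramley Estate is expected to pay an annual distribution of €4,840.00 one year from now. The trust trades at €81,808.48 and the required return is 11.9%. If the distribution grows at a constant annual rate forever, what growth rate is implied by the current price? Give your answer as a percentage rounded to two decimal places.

P = D₁/(r−g) ⇒ g = r − D₁/P = 0.119 − €4,840.00/€81,808.48 = 0.059837

5.98%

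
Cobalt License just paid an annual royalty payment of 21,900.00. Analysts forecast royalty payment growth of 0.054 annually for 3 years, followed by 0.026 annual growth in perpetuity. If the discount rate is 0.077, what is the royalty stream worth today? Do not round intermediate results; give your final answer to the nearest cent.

475882.23

D_1 = 23082.60000
D_2 = 24329.06040
D_3 = 25642.82966
Terminal value at year 3: TV = D_3×(1+g_2)/(r−g_2) = 26309.54323/0.051 = 515873.39672
P_0 = D_1/(1+r)^1 + D_2/(1+r)^2 + D_3/(1+r)^3 + TV/(1+r)^3
    = 21432.31198 + 20974.61172 + 20526.68594 + 412948.62298 = 475882.23262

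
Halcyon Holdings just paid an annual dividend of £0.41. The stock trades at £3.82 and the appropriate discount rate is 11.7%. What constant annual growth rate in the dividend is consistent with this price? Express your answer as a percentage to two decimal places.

0.87%

P = D₀(1+g)/(r−g) ⇒ P(r−g) = D₀(1+g) ⇒ g(P+D₀) = P·r − D₀
g = (P·r − D₀)/(P + D₀) = (£3.82×0.117 − £0.41) / (£3.82 + £0.41) = 0.008733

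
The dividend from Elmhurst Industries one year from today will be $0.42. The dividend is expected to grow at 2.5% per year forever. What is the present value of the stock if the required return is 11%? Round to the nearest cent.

$4.94

Growing perpetuity: P = D₁ / (r − g) = $0.4200 / (0.11 − 0.025) = $4.94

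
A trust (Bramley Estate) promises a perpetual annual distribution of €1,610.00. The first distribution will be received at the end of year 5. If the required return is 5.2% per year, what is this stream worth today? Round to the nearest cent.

Value at end of year 4: C / r = €1,610.00 / 0.052 = €30,961.5385
Discount to today: PV = €30,961.5385 / (1 + 0.052)^4 = €30,961.5385 / 1.224794 = €25,278.98

€25278.98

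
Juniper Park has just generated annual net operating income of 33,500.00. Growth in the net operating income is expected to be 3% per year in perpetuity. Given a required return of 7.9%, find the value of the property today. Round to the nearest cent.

704183.67

D₁ = D₀ × (1 + g) = 33,500.00 × 1.03 = 34,505.0000
Growing perpetuity: P = D₁ / (r − g) = 34,505.0000 / (0.079 − 0.03) = 704,183.67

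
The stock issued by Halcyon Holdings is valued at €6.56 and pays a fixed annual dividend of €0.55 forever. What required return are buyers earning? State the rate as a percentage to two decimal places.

P = C/r ⇒ r = C/P = €0.55/€6.56 = 0.083841

8.38%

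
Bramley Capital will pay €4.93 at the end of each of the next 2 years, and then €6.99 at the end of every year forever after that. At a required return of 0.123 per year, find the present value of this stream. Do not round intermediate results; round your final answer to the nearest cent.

€53.36

PV of 2-year annuity: €4.93 × [1 − (1+0.123)^−2] / 0.123 = 8.29922
Perpetuity value at year 2: €6.99 / 0.123 = 56.82927
PV of perpetuity: 56.82927 / (1+0.123)^2 = 45.06222
Total PV = 8.29922 + 45.06222 = 53.36144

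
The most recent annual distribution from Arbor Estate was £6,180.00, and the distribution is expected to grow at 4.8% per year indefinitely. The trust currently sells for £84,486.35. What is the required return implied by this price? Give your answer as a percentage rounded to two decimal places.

D₁ = £6,180.00 × 1.048 = £6,476.6400
P = D₁/(r − g) ⇒ r = D₁/P + g = £6,476.6400/£84,486.35 + 0.048 = 0.076659 + 0.048 = 0.124659

12.47%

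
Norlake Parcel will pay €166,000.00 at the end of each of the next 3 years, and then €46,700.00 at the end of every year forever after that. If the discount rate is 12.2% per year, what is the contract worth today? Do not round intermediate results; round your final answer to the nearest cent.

€668343.45

PV of 3-year annuity: €166,000.00 × [1 − (1+0.122)^−3] / 0.122 = 397337.71271
Perpetuity value at year 3: €46,700.00 / 0.122 = 382786.88525
PV of perpetuity: 382786.88525 / (1+0.122)^3 = 271005.73354
Total PV = 397337.71271 + 271005.73354 = 668343.44625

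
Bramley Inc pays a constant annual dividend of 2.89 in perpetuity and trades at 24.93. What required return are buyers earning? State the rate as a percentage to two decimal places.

11.59%

P = C/r ⇒ r = C/P = 2.89/24.93 = 0.115925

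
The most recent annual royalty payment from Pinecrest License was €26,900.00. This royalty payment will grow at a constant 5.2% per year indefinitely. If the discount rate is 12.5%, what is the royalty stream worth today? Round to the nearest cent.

D₁ = D₀ × (1 + g) = €26,900.00 × 1.052 = €28,298.8000
Growing perpetuity: P = D₁ / (r − g) = €28,298.8000 / (0.125 − 0.052) = €387,654.79

€387654.79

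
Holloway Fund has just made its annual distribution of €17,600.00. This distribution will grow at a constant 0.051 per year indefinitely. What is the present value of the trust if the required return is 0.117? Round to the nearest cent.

€280266.67

D₁ = D₀ × (1 + g) = €17,600.00 × 1.051 = €18,497.6000
Growing perpetuity: P = D₁ / (r − g) = €18,497.6000 / (0.117 − 0.051) = €280,266.67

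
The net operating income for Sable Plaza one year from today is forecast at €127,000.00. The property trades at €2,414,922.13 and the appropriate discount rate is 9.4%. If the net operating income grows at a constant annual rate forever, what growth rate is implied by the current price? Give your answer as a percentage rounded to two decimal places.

P = D₁/(r−g) ⇒ g = r − D₁/P = 0.094 − €127,000.00/€2,414,922.13 = 0.041410

4.14%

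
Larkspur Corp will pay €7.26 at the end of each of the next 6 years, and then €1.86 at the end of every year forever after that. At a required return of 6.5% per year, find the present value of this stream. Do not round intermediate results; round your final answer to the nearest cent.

€54.76

PV of 6-year annuity: €7.26 × [1 − (1+0.065)^−6] / 0.065 = 35.14576
Perpetuity value at year 6: €1.86 / 0.065 = 28.61538
PV of perpetuity: 28.61538 / (1+0.065)^6 = 19.61110
Total PV = 35.14576 + 19.61110 = 54.75686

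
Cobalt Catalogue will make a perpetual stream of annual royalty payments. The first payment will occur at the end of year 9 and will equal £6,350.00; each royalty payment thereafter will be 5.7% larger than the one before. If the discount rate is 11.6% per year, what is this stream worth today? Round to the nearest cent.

Value at end of year 8: C₁ / (r − g) = £6,350.00 / (0.116 − 0.057) = £107,627.1186
Discount to today: PV = £107,627.1186 / (1 + 0.116)^8 = £107,627.1186 / 2.406099 = £44,730.95

£44730.95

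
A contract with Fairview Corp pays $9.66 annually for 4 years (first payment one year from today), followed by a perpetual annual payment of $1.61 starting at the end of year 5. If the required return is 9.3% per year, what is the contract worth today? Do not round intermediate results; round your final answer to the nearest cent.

PV of 4-year annuity: $9.66 × [1 − (1+0.093)^−4] / 0.093 = 31.09072
Perpetuity value at year 4: $1.61 / 0.093 = 17.31183
PV of perpetuity: 17.31183 / (1+0.093)^4 = 12.13004
Total PV = 31.09072 + 12.13004 = 43.22076

$43.22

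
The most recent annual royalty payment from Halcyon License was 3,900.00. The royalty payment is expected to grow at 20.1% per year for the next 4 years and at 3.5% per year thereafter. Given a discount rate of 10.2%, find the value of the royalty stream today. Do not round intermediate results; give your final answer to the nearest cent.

104424.34

D_1 = 4683.90000
D_2 = 5625.36390
D_3 = 6756.06204
D_4 = 8114.03051
Terminal value at year 4: TV = D_4×(1+g_2)/(r−g_2) = 8398.02158/0.067 = 125343.60571
P_0 = D_1/(1+r)^1 + D_2/(1+r)^2 + D_3/(1+r)^3 + D_4/(1+r)^4 + TV/(1+r)^4
    = 4250.36298 + 4632.20139 + 5048.34290 + 5501.86916 + 84991.56097 = 104424.33741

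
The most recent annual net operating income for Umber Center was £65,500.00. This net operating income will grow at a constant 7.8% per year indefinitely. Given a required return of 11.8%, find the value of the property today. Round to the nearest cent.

D₁ = D₀ × (1 + g) = £65,500.00 × 1.078 = £70,609.0000
Growing perpetuity: P = D₁ / (r − g) = £70,609.0000 / (0.118 − 0.078) = £1,765,225.00

£1765225.00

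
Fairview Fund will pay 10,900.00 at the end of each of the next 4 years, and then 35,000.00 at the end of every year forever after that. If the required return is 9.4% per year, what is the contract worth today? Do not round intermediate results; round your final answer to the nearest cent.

PV of 4-year annuity: 10,900.00 × [1 − (1+0.094)^−4] / 0.094 = 35005.11624
Perpetuity value at year 4: 35,000.00 / 0.094 = 372340.42553
PV of perpetuity: 372340.42553 / (1+0.094)^4 = 259938.67614
Total PV = 35005.11624 + 259938.67614 = 294943.79238

294943.79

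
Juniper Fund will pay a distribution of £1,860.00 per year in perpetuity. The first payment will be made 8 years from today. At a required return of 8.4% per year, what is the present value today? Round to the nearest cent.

Value at end of year 7: C / r = £1,860.00 / 0.084 = £22,142.8571
Discount to today: PV = £22,142.8571 / (1 + 0.084)^7 = £22,142.8571 / 1.758754 = £12,590.09

£12590.09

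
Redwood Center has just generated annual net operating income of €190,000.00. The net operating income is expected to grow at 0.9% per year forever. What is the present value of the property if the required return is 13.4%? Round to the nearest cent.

D₁ = D₀ × (1 + g) = €190,000.00 × 1.009 = €191,710.0000
Growing perpetuity: P = D₁ / (r − g) = €191,710.0000 / (0.134 − 0.009) = €1,533,680.00

€1533680.00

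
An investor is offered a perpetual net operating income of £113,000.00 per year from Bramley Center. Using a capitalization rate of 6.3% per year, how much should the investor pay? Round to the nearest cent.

£1793650.79

Level perpetuity: PV = C / r = £113,000.00 / 0.063 = £1,793,650.79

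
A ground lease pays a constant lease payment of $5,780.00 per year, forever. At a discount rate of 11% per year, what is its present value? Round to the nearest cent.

$52545.45

Level perpetuity: PV = C / r = $5,780.00 / 0.11 = $52,545.45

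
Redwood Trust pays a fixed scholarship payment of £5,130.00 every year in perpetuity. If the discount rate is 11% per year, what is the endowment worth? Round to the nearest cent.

£46636.36

Level perpetuity: PV = C / r = £5,130.00 / 0.11 = £46,636.36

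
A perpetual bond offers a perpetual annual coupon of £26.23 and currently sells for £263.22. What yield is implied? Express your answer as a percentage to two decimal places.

9.97%

P = C/r ⇒ r = C/P = £26.23/£263.22 = 0.099650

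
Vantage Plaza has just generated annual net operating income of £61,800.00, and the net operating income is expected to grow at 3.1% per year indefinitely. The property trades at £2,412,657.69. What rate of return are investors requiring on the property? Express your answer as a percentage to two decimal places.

5.74%

D₁ = £61,800.00 × 1.031 = £63,715.8000
P = D₁/(r − g) ⇒ r = D₁/P + g = £63,715.8000/£2,412,657.69 + 0.031 = 0.026409 + 0.031 = 0.057409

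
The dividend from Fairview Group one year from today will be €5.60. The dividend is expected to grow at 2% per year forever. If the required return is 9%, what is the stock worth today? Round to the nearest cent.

€80.00

Growing perpetuity: P = D₁ / (r − g) = €5.6000 / (0.09 − 0.02) = €80.00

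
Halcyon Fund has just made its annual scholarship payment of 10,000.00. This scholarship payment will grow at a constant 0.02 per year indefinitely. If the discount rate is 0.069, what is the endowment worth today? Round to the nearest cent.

208163.27

D₁ = D₀ × (1 + g) = 10,000.00 × 1.02 = 10,200.0000
Growing perpetuity: P = D₁ / (r − g) = 10,200.0000 / (0.069 − 0.02) = 208,163.27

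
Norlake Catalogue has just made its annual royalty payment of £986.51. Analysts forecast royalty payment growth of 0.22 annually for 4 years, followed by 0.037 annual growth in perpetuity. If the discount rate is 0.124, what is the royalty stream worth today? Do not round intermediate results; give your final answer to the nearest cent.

D_1 = 1203.54220
D_2 = 1468.32148
D_3 = 1791.35221
D_4 = 2185.44970
Terminal value at year 4: TV = D_4×(1+g_2)/(r−g_2) = 2266.31134/0.087 = 26049.55558
P_0 = D_1/(1+r)^1 + D_2/(1+r)^2 + D_3/(1+r)^3 + D_4/(1+r)^4 + TV/(1+r)^4
    = 1070.76708 + 1162.22050 + 1261.48488 + 1369.22736 + 16320.56064 = 21184.26047

£21184.26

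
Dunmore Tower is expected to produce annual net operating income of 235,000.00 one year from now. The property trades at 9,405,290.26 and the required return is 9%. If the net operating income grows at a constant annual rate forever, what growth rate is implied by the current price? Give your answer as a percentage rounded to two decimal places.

P = D₁/(r−g) ⇒ g = r − D₁/P = 0.09 − 235,000.00/9,405,290.26 = 0.065014

6.50%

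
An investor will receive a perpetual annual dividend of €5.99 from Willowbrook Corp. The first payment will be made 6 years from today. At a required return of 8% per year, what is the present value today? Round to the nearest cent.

€50.96

Value at end of year 5: C / r = €5.99 / 0.08 = €74.8750
Discount to today: PV = €74.8750 / (1 + 0.08)^5 = €74.8750 / 1.469328 = €50.96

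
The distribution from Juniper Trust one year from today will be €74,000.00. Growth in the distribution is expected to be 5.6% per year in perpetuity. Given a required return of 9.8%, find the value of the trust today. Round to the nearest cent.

€1761904.76

Growing perpetuity: P = D₁ / (r − g) = €74,000.0000 / (0.098 − 0.056) = €1,761,904.76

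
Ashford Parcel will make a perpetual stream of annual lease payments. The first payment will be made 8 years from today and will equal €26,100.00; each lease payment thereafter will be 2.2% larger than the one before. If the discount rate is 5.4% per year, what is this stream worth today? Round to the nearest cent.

€564425.01

Value at end of year 7: C₁ / (r − g) = €26,100.00 / (0.054 − 0.022) = €815,625.0000
Discount to today: PV = €815,625.0000 / (1 + 0.054)^7 = €815,625.0000 / 1.445055 = €564,425.01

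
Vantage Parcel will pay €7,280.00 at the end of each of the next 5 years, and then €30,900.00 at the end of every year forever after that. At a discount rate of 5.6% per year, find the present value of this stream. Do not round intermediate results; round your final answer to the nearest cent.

PV of 5-year annuity: €7,280.00 × [1 − (1+0.056)^−5] / 0.056 = 31002.60625
Perpetuity value at year 5: €30,900.00 / 0.056 = 551785.71429
PV of perpetuity: 551785.71429 / (1+0.056)^5 = 420194.98172
Total PV = 31002.60625 + 420194.98172 = 451197.58797

€451197.59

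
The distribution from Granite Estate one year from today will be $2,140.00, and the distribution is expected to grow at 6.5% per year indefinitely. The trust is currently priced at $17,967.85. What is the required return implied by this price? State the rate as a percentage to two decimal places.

18.41%

P = D₁/(r − g) ⇒ r = D₁/P + g = $2,140.0000/$17,967.85 + 0.065 = 0.119102 + 0.065 = 0.184102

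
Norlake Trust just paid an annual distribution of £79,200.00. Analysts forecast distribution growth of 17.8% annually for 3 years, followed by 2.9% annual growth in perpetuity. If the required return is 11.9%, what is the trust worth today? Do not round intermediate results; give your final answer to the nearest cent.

D_1 = 93297.60000
D_2 = 109904.57280
D_3 = 129467.58676
Terminal value at year 3: TV = D_3×(1+g_2)/(r−g_2) = 133222.14677/0.09 = 1480246.07527
P_0 = D_1/(1+r)^1 + D_2/(1+r)^2 + D_3/(1+r)^3 + TV/(1+r)^3
    = 83375.87131 + 87771.91815 + 92399.74940 + 1056437.13480 = 1319984.67366

£1319984.67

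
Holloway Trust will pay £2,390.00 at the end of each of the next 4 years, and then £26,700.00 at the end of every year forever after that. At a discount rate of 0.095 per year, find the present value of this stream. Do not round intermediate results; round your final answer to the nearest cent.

£203151.70

PV of 4-year annuity: £2,390.00 × [1 − (1+0.095)^−4] / 0.095 = 7658.70988
Perpetuity value at year 4: £26,700.00 / 0.095 = 281052.63158
PV of perpetuity: 281052.63158 / (1+0.095)^4 = 195492.98564
Total PV = 7658.70988 + 195492.98564 = 203151.69552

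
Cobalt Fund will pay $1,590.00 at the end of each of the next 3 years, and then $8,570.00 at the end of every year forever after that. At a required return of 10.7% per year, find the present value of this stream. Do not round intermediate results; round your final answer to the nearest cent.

$62946.93

PV of 3-year annuity: $1,590.00 × [1 − (1+0.107)^−3] / 0.107 = 3905.86990
Perpetuity value at year 3: $8,570.00 / 0.107 = 80093.45794
PV of perpetuity: 80093.45794 / (1+0.107)^3 = 59041.06483
Total PV = 3905.86990 + 59041.06483 = 62946.93473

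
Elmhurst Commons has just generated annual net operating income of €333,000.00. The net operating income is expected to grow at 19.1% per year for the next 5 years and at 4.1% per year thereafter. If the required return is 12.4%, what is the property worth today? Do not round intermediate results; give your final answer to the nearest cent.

D_1 = 396603.00000
D_2 = 472354.17300
D_3 = 562573.82004
D_4 = 670025.41967
D_5 = 798000.27483
Terminal value at year 5: TV = D_5×(1+g_2)/(r−g_2) = 830718.28610/0.083 = 10008654.04935
P_0 = D_1/(1+r)^1 + D_2/(1+r)^2 + D_3/(1+r)^3 + D_4/(1+r)^4 + D_5/(1+r)^5 + TV/(1+r)^5
    = 352849.64413 + 373882.49658 + 396169.08668 + 419784.14790 + 444806.86846 + 5578842.77183 = 7566335.01557

€7566335.02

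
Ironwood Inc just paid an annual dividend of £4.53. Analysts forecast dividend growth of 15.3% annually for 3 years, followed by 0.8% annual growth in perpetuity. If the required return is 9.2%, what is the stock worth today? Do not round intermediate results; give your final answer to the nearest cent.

£79.15

D_1 = 5.22309
D_2 = 6.02222
D_3 = 6.94362
Terminal value at year 3: TV = D_3×(1+g_2)/(r−g_2) = 6.99917/0.084 = 83.32347
P_0 = D_1/(1+r)^1 + D_2/(1+r)^2 + D_3/(1+r)^3 + TV/(1+r)^3
    = 4.78305 + 5.05023 + 5.33234 + 63.98814 = 79.15376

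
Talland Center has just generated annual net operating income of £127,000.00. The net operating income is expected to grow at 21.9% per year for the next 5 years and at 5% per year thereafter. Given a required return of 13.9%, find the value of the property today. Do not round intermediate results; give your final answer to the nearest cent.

D_1 = 154813.00000
D_2 = 188717.04700
D_3 = 230046.08029
D_4 = 280426.17188
D_5 = 341839.50352
Terminal value at year 5: TV = D_5×(1+g_2)/(r−g_2) = 358931.47869/0.089 = 4032937.96286
P_0 = D_1/(1+r)^1 + D_2/(1+r)^2 + D_3/(1+r)^3 + D_4/(1+r)^4 + D_5/(1+r)^5 + TV/(1+r)^5
    = 135920.10536 + 145466.73260 + 155683.88677 + 166618.66372 + 178321.46714 + 2103792.58989 = 2885803.44548

£2885803.45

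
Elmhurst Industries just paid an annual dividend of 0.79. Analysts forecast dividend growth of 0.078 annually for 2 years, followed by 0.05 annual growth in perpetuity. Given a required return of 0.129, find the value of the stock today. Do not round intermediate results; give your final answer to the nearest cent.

11.05

D_1 = 0.85162
D_2 = 0.91805
Terminal value at year 2: TV = D_2×(1+g_2)/(r−g_2) = 0.96395/0.079 = 12.20188
P_0 = D_1/(1+r)^1 + D_2/(1+r)^2 + TV/(1+r)^2
    = 0.75431 + 0.72024 + 9.57280 = 11.04735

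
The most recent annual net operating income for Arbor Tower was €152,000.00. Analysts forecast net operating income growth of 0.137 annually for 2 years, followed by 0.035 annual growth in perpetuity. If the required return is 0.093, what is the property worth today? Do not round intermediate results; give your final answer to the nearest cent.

€3257795.37

D_1 = 172824.00000
D_2 = 196500.88800
Terminal value at year 2: TV = D_2×(1+g_2)/(r−g_2) = 203378.41908/0.058 = 3506524.46690
P_0 = D_1/(1+r)^1 + D_2/(1+r)^2 + TV/(1+r)^2
    = 158118.93870 + 164484.20247 + 2935192.23378 = 3257795.37496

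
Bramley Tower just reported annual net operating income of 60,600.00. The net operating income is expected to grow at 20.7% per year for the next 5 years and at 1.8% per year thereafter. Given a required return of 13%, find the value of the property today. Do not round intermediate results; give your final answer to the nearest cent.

D_1 = 73144.20000
D_2 = 88285.04940
D_3 = 106560.05463
D_4 = 128617.98593
D_5 = 155241.90902
Terminal value at year 5: TV = D_5×(1+g_2)/(r−g_2) = 158036.26338/0.112 = 1411038.06593
P_0 = D_1/(1+r)^1 + D_2/(1+r)^2 + D_3/(1+r)^3 + D_4/(1+r)^4 + D_5/(1+r)^5 + TV/(1+r)^5
    = 64729.38053 + 69140.14363 + 73851.46315 + 78883.81949 + 84259.08860 + 765854.93036 = 1136718.82576

1136718.83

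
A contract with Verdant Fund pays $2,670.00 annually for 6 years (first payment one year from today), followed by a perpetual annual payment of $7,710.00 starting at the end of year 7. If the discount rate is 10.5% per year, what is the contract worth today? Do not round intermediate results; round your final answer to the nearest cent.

PV of 6-year annuity: $2,670.00 × [1 − (1+0.105)^−6] / 0.105 = 11460.11897
Perpetuity value at year 6: $7,710.00 / 0.105 = 73428.57143
PV of perpetuity: 73428.57143 / (1+0.105)^6 = 40335.86835
Total PV = 11460.11897 + 40335.86835 = 51795.98731

$51795.99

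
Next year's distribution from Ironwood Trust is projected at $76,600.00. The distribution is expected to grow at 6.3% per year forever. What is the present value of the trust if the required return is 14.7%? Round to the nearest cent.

Growing perpetuity: P = D₁ / (r − g) = $76,600.0000 / (0.147 − 0.063) = $911,904.76

$911904.76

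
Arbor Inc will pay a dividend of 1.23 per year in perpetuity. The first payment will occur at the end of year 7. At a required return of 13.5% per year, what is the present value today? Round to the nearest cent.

Value at end of year 6: C / r = 1.23 / 0.135 = 9.1111
Discount to today: PV = 9.1111 / (1 + 0.135)^6 = 9.1111 / 2.137840 = 4.26

4.26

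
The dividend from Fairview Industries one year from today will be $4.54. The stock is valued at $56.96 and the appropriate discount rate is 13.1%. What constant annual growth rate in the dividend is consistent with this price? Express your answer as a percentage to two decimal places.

5.13%

P = D₁/(r−g) ⇒ g = r − D₁/P = 0.131 − $4.54/$56.96 = 0.051295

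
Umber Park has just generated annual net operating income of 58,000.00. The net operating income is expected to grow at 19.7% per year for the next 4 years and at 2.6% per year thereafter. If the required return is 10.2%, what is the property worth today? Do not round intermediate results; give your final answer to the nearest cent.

D_1 = 69426.00000
D_2 = 83102.92200
D_3 = 99474.19763
D_4 = 119070.61457
Terminal value at year 4: TV = D_4×(1+g_2)/(r−g_2) = 122166.45055/0.076 = 1607453.29667
P_0 = D_1/(1+r)^1 + D_2/(1+r)^2 + D_3/(1+r)^3 + D_4/(1+r)^4 + TV/(1+r)^4
    = 63000.00000 + 68431.03448 + 74330.26159 + 80738.04277 + 1089963.57733 = 1376462.91617

1376462.92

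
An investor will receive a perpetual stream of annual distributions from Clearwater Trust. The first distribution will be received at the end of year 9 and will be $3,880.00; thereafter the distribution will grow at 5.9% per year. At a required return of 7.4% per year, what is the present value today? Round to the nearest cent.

$146118.84

Value at end of year 8: C₁ / (r − g) = $3,880.00 / (0.074 − 0.059) = $258,666.6667
Discount to today: PV = $258,666.6667 / (1 + 0.074)^8 = $258,666.6667 / 1.770249 = $146,118.84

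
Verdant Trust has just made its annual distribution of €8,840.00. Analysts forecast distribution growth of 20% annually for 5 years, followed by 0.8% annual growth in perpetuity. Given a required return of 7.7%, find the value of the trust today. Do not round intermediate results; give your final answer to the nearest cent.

€283620.65

D_1 = 10608.00000
D_2 = 12729.60000
D_3 = 15275.52000
D_4 = 18330.62400
D_5 = 21996.74880
Terminal value at year 5: TV = D_5×(1+g_2)/(r−g_2) = 22172.72279/0.069 = 321343.80856
P_0 = D_1/(1+r)^1 + D_2/(1+r)^2 + D_3/(1+r)^3 + D_4/(1+r)^4 + D_5/(1+r)^5 + TV/(1+r)^5
    = 9849.58217 + 10974.46482 + 12227.81595 + 13624.30747 + 15180.28687 + 221764.19081 = 283620.64809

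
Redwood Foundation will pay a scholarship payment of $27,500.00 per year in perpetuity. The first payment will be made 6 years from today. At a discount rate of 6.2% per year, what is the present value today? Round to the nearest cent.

$328335.94

Value at end of year 5: C / r = $27,500.00 / 0.062 = $443,548.3871
Discount to today: PV = $443,548.3871 / (1 + 0.062)^5 = $443,548.3871 / 1.350898 = $328,335.94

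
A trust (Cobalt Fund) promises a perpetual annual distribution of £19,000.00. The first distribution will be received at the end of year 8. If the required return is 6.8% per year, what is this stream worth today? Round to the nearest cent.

Value at end of year 7: C / r = £19,000.00 / 0.068 = £279,411.7647
Discount to today: PV = £279,411.7647 / (1 + 0.068)^7 = £279,411.7647 / 1.584889 = £176,297.40

£176297.40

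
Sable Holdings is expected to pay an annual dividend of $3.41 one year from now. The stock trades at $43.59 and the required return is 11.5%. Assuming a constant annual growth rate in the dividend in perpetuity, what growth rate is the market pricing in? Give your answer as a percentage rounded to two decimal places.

P = D₁/(r−g) ⇒ g = r − D₁/P = 0.115 − $3.41/$43.59 = 0.036771

3.68%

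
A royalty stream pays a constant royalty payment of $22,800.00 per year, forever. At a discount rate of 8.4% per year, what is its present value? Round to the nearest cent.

Level perpetuity: PV = C / r = $22,800.00 / 0.084 = $271,428.57

$271428.57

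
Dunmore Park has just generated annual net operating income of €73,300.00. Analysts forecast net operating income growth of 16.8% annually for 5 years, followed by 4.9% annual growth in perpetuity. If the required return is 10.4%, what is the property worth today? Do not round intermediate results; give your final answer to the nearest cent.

D_1 = 85614.40000
D_2 = 99997.61920
D_3 = 116797.21923
D_4 = 136419.15206
D_5 = 159337.56960
Terminal value at year 5: TV = D_5×(1+g_2)/(r−g_2) = 167145.11051/0.055 = 3039002.00930
P_0 = D_1/(1+r)^1 + D_2/(1+r)^2 + D_3/(1+r)^3 + D_4/(1+r)^4 + D_5/(1+r)^5 + TV/(1+r)^5
    = 77549.27536 + 82044.88553 + 86801.11078 + 91833.05923 + 97156.71483 + 1853043.52475 = 2288428.57048

€2288428.57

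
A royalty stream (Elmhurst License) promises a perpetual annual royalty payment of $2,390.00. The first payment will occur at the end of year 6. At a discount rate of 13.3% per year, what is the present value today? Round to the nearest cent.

$9624.91

Value at end of year 5: C / r = $2,390.00 / 0.133 = $17,969.9248
Discount to today: PV = $17,969.9248 / (1 + 0.133)^5 = $17,969.9248 / 1.867022 = $9,624.91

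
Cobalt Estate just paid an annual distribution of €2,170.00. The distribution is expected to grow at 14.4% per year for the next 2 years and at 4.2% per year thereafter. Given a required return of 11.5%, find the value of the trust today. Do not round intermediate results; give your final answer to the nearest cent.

D_1 = 2482.48000
D_2 = 2839.95712
Terminal value at year 2: TV = D_2×(1+g_2)/(r−g_2) = 2959.23532/0.073 = 40537.47012
P_0 = D_1/(1+r)^1 + D_2/(1+r)^2 + TV/(1+r)^2
    = 2226.43946 + 2284.34686 + 32606.70444 = 37117.49075

€37117.49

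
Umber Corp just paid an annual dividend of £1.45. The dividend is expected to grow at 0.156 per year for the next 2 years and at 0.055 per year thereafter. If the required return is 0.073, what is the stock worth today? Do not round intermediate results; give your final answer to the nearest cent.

£101.89

D_1 = 1.67620
D_2 = 1.93769
Terminal value at year 2: TV = D_2×(1+g_2)/(r−g_2) = 2.04426/0.018 = 113.57000
P_0 = D_1/(1+r)^1 + D_2/(1+r)^2 + TV/(1+r)^2
    = 1.56216 + 1.68300 + 98.64253 = 101.88769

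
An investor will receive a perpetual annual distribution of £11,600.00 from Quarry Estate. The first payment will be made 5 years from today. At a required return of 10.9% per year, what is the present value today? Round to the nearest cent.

Value at end of year 4: C / r = £11,600.00 / 0.109 = £106,422.0183
Discount to today: PV = £106,422.0183 / (1 + 0.109)^4 = £106,422.0183 / 1.512607 = £70,356.67

£70356.67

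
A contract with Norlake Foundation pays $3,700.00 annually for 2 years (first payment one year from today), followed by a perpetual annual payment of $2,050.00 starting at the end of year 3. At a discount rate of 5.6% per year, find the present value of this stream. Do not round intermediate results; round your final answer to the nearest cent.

$39649.28

PV of 2-year annuity: $3,700.00 × [1 − (1+0.056)^−2] / 0.056 = 6821.76882
Perpetuity value at year 2: $2,050.00 / 0.056 = 36607.14286
PV of perpetuity: 36607.14286 / (1+0.056)^2 = 32827.51418
Total PV = 6821.76882 + 32827.51418 = 39649.28301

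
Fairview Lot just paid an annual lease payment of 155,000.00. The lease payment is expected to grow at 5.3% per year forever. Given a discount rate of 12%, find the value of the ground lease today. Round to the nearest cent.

2436044.78

D₁ = D₀ × (1 + g) = 155,000.00 × 1.053 = 163,215.0000
Growing perpetuity: P = D₁ / (r − g) = 163,215.0000 / (0.12 − 0.053) = 2,436,044.78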